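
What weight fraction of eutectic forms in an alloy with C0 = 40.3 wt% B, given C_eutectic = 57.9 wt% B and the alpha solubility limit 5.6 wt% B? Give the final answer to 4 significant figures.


f_primary = (C_e - C0) / (C_e - C_alpha_max)
f_primary = (57.9 - 40.3) / (57.9 - 5.6)
f_primary = 0.33652
f_eutectic = 1 - 0.33652 = 0.6635


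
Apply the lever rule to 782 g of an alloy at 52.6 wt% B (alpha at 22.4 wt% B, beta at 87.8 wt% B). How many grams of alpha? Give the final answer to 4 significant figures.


f_alpha = (C_beta - C0) / (C_beta - C_alpha)
f_alpha = (87.8 - 52.6) / (87.8 - 22.4) = 0.538226
m_alpha = f_alpha * m_total = 0.538226 * 782 = 420.9 g


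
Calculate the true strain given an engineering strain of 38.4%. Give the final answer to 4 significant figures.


epsilon_true = ln(1 + epsilon_eng)
epsilon_true = ln(1 + 0.384)
epsilon_true = 0.325


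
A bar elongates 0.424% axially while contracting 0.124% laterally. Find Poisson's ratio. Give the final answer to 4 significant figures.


nu = -epsilon_lat / epsilon_axial
Lateral strain is contraction (negative), so using magnitudes:
nu = 0.124 / 0.424
nu = 0.2925


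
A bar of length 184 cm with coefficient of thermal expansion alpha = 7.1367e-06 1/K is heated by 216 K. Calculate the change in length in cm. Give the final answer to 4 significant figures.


dL = L0 * alpha * dT
dL = 184 * 7.1367e-06 * 216
dL = 0.2836 cm


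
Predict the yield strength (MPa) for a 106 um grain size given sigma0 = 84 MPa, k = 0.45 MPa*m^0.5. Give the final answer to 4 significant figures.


sigma_y = sigma0 + k / sqrt(d)
d = 106 um = 1.06e-04 m
sigma_y = 84 + 0.45 / sqrt(1.06e-04)
sigma_y = 127.7 MPa


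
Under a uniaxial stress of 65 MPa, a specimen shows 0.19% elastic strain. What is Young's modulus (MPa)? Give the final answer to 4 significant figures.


E = sigma / epsilon
epsilon = 0.19% = 1.9e-03
E = 65 / 1.9e-03
E = 34210 MPa


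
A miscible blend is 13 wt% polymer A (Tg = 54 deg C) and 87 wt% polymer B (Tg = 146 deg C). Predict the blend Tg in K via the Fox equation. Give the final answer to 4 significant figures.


1/Tg = w1/Tg1 + w2/Tg2 (in Kelvin)
Tg1 = 327.15 K, Tg2 = 419.15 K
1/Tg = 0.13/327.15 + 0.87/419.15
Tg = 404.4 K


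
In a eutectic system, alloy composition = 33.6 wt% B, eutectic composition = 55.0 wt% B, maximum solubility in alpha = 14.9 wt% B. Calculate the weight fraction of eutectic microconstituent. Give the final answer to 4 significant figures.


f_primary = (C_e - C0) / (C_e - C_alpha_max)
f_primary = (55.0 - 33.6) / (55.0 - 14.9)
f_primary = 0.533666
f_eutectic = 1 - 0.533666 = 0.4663


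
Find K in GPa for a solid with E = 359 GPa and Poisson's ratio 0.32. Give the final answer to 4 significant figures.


K = E / (3*(1-2*nu))
K = 359 / (3*(1-2*0.32))
K = 332.4 GPa


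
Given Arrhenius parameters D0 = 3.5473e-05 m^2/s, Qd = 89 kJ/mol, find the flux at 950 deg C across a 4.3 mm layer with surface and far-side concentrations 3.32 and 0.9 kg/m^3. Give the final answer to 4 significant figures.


Step 1: D = D0 * exp(-Qd/(R*T))
T = 950 + 273.15 = 1223.15 K
D = 3.5473e-05 * exp(-89e3 / (8.314 * 1223.15)) = 5.61066e-09 m^2/s
Step 2: J = D * (C1 - C2) / dx
J = 5.61066e-09 * (3.32 - 0.9) / 4.3e-03
J = 3.158e-06 kg/(m^2*s)


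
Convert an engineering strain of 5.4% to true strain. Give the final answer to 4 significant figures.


epsilon_true = ln(1 + epsilon_eng)
epsilon_true = ln(1 + 0.054)
epsilon_true = 0.05259


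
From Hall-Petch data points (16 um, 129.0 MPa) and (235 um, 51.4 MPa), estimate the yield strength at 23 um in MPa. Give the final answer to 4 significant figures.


sigma_y = sigma0 + k / sqrt(d)
1/sqrt(d1) = 1/sqrt(1.6e-05) = 250;  1/sqrt(d2) = 65.2328
k = (sigma1 - sigma2) / (1/sqrt(d1) - 1/sqrt(d2)) = (129.0 - 51.4) / (250 - 65.2328) = 0.419988 MPa*m^0.5
sigma0 = sigma1 - k/sqrt(d1) = 129.0 - 0.419988*250 = 24.003 MPa
sigma_y(d3) = 24.003 + 0.419988 / sqrt(2.3e-05) = 111.6 MPa


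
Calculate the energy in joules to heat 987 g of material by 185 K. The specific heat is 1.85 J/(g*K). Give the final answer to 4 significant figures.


Q = m * cp * dT
Q = 987 * 1.85 * 185
Q = 337800 J


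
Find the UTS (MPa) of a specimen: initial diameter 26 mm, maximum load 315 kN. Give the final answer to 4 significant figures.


A0 = pi*(d/2)^2 = pi*(26/2)^2 = 530.929 mm^2
UTS = F_max / A0 = 315*1000 / 530.929
UTS = 593.3 MPa


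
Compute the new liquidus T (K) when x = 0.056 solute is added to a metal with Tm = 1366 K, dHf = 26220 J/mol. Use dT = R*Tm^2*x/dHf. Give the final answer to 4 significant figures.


dT = R*Tm^2*x / dHf
dT = 8.314 * 1366^2 * 0.056 / 26220
dT = 33.1335 K
T_new = 1366 - 33.1335 = 1333 K


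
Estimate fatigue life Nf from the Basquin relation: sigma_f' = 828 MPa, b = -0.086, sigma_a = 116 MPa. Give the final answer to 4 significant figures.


sigma_a = sigma_f' * (2*Nf)^b
2*Nf = (sigma_a / sigma_f')^(1/b)
2*Nf = (116 / 828)^(1/-0.086)
2*Nf = 8.41899e+09
Nf = 4.209e+09 cycles


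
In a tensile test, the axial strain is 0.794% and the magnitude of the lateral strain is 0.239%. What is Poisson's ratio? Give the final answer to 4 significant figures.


nu = -epsilon_lat / epsilon_axial
Lateral strain is contraction (negative), so using magnitudes:
nu = 0.239 / 0.794
nu = 0.301


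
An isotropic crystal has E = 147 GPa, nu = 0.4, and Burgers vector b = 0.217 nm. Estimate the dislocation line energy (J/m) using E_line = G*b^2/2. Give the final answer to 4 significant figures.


Step 1: G = E / (2*(1+nu))
G = 147 / (2*(1+0.4)) = 52.5 GPa = 5.25e+10 Pa
Step 2: E_line = G*b^2/2
b = 0.217 nm = 2.17e-10 m
E_line = 0.5 * 5.25e+10 * (2.17e-10)^2 = 1.236e-09 J/m


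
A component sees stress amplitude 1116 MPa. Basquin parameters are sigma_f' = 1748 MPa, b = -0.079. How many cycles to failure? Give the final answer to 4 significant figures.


sigma_a = sigma_f' * (2*Nf)^b
2*Nf = (sigma_a / sigma_f')^(1/b)
2*Nf = (1116 / 1748)^(1/-0.079)
2*Nf = 292.955
Nf = 146.5 cycles


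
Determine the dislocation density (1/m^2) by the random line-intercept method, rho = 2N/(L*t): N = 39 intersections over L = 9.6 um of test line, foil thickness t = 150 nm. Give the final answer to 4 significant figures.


rho = 2N / (L * t)
L = 9.6 um = 9.6e-06 m, t = 150 nm = 1.5e-07 m
rho = 2 * 39 / (9.6e-06 * 1.5e-07)
rho = 5.417e+13 1/m^2


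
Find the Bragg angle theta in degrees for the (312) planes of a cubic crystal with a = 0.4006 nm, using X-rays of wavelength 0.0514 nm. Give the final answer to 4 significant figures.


d = a / sqrt(h^2+k^2+l^2)
d = 0.4006 / sqrt(14) = 0.107065 nm
lambda = 2*d*sin(theta)  =>  sin(theta) = lambda / (2*d)
sin(theta) = 0.0514 / (2 * 0.107065) = 0.240041
theta = 13.89 deg


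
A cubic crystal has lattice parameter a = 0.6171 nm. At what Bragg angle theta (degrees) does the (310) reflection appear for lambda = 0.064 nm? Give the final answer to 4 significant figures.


d = a / sqrt(h^2+k^2+l^2)
d = 0.6171 / sqrt(10) = 0.195144 nm
lambda = 2*d*sin(theta)  =>  sin(theta) = lambda / (2*d)
sin(theta) = 0.064 / (2 * 0.195144) = 0.163981
theta = 9.438 deg


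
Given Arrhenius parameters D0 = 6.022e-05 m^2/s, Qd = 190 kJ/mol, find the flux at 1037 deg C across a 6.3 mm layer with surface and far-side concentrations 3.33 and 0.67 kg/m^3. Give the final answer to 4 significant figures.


Step 1: D = D0 * exp(-Qd/(R*T))
T = 1037 + 273.15 = 1310.15 K
D = 6.022e-05 * exp(-190e3 / (8.314 * 1310.15)) = 1.60073e-12 m^2/s
Step 2: J = D * (C1 - C2) / dx
J = 1.60073e-12 * (3.33 - 0.67) / 6.3e-03
J = 6.759e-10 kg/(m^2*s)


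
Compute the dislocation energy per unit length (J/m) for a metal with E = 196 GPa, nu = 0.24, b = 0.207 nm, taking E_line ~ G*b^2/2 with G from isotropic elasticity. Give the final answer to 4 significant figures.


Step 1: G = E / (2*(1+nu))
G = 196 / (2*(1+0.24)) = 79.0323 GPa = 7.90323e+10 Pa
Step 2: E_line = G*b^2/2
b = 0.207 nm = 2.07e-10 m
E_line = 0.5 * 7.90323e+10 * (2.07e-10)^2 = 1.693e-09 J/m


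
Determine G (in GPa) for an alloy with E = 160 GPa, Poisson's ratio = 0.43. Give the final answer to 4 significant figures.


G = E / (2*(1+nu))
G = 160 / (2*(1+0.43))
G = 55.94 GPa


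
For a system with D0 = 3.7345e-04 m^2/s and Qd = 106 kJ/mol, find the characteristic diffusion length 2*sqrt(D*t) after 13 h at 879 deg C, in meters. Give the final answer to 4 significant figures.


Step 1: D = D0 * exp(-Qd/(R*T))
T = 1152.15 K
D = 3.7345e-04 * exp(-106e3 / (8.314 * 1152.15)) = 5.83945e-09 m^2/s
Step 2: L = 2*sqrt(D*t)
t = 13 h = 46800 s
L = 2*sqrt(5.83945e-09 * 46800) = 0.03306 m


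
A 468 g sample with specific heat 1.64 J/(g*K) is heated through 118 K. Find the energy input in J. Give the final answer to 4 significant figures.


Q = m * cp * dT
Q = 468 * 1.64 * 118
Q = 90570 J


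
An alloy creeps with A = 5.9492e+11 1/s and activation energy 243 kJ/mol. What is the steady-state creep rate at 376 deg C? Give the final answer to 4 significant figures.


rate = A * exp(-Q / (R*T))
T = 376 + 273.15 = 649.15 K
rate = 5.9492e+11 * exp(-243e3 / (8.314 * 649.15))
rate = 1.661e-08 1/s


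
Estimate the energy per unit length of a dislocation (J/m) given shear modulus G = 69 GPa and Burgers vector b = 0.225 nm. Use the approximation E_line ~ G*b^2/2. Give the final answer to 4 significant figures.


E = G*b^2/2
b = 0.225 nm = 2.25e-10 m
G = 69 GPa = 6.9e+10 Pa
E = 0.5 * 6.9e+10 * (2.25e-10)^2
E = 1.747e-09 J/m


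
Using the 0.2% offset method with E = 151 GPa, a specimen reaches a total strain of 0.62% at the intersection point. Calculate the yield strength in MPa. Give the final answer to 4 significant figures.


Offset strain = 0.002
Elastic strain at yield = total_strain - offset = 6.2e-03 - 0.002 = 4.2e-03
sigma_y = E * elastic_strain = 151000 * 4.2e-03
sigma_y = 634.2 MPa


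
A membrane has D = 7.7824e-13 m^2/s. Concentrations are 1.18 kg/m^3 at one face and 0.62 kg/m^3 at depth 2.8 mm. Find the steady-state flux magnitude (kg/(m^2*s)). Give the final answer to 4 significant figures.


J = -D * (dC/dx) = D * (C1 - C2) / dx
J = 7.7824e-13 * (1.18 - 0.62) / 2.8e-03
J = 1.556e-10 kg/(m^2*s)


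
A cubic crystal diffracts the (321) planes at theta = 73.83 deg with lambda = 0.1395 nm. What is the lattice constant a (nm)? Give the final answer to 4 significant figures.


d = lambda / (2*sin(theta))
d = 0.1395 / (2*sin(73.83 deg))
d = 0.072623 nm
a = d * sqrt(h^2+k^2+l^2) = 0.072623 * sqrt(14)
a = 0.2717 nm


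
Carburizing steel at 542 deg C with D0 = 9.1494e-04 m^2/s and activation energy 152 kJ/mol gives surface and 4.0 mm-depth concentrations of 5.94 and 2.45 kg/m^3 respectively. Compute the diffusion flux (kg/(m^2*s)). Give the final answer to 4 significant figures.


Step 1: D = D0 * exp(-Qd/(R*T))
T = 542 + 273.15 = 815.15 K
D = 9.1494e-04 * exp(-152e3 / (8.314 * 815.15)) = 1.66308e-13 m^2/s
Step 2: J = D * (C1 - C2) / dx
J = 1.66308e-13 * (5.94 - 2.45) / 4e-03
J = 1.451e-10 kg/(m^2*s)


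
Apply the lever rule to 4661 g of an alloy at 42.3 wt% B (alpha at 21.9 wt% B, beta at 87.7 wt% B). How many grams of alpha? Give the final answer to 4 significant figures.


f_alpha = (C_beta - C0) / (C_beta - C_alpha)
f_alpha = (87.7 - 42.3) / (87.7 - 21.9) = 0.68997
m_alpha = f_alpha * m_total = 0.68997 * 4661 = 3216 g


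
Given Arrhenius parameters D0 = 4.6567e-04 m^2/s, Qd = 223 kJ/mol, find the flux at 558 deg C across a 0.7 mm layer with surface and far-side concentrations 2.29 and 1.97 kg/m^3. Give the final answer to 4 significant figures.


Step 1: D = D0 * exp(-Qd/(R*T))
T = 558 + 273.15 = 831.15 K
D = 4.6567e-04 * exp(-223e3 / (8.314 * 831.15)) = 4.49639e-18 m^2/s
Step 2: J = D * (C1 - C2) / dx
J = 4.49639e-18 * (2.29 - 1.97) / 7e-04
J = 2.055e-15 kg/(m^2*s)


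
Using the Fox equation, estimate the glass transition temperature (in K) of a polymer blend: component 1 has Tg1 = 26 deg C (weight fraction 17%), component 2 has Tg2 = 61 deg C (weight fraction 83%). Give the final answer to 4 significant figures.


1/Tg = w1/Tg1 + w2/Tg2 (in Kelvin)
Tg1 = 299.15 K, Tg2 = 334.15 K
1/Tg = 0.17/299.15 + 0.83/334.15
Tg = 327.6 K


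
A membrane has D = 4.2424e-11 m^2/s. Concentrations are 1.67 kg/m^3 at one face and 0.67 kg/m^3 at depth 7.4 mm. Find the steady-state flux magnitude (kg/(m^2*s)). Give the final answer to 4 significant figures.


J = -D * (dC/dx) = D * (C1 - C2) / dx
J = 4.2424e-11 * (1.67 - 0.67) / 7.4e-03
J = 5.733e-09 kg/(m^2*s)


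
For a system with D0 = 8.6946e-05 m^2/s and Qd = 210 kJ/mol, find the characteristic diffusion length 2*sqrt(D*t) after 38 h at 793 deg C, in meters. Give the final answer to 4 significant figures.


Step 1: D = D0 * exp(-Qd/(R*T))
T = 1066.15 K
D = 8.6946e-05 * exp(-210e3 / (8.314 * 1066.15)) = 4.46889e-15 m^2/s
Step 2: L = 2*sqrt(D*t)
t = 38 h = 136800 s
L = 2*sqrt(4.46889e-15 * 136800) = 4.945e-05 m


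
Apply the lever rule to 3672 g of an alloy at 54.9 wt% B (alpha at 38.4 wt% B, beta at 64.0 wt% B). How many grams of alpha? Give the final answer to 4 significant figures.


f_alpha = (C_beta - C0) / (C_beta - C_alpha)
f_alpha = (64.0 - 54.9) / (64.0 - 38.4) = 0.355469
m_alpha = f_alpha * m_total = 0.355469 * 3672 = 1305 g


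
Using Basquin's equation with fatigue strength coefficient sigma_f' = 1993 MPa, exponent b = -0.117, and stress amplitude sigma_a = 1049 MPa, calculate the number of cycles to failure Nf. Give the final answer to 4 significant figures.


sigma_a = sigma_f' * (2*Nf)^b
2*Nf = (sigma_a / sigma_f')^(1/b)
2*Nf = (1049 / 1993)^(1/-0.117)
2*Nf = 241.17
Nf = 120.6 cycles


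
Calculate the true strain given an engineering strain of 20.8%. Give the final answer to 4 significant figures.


epsilon_true = ln(1 + epsilon_eng)
epsilon_true = ln(1 + 0.208)
epsilon_true = 0.189


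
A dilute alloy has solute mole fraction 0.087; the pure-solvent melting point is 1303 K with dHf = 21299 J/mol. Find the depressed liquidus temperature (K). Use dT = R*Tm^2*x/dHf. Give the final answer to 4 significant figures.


dT = R*Tm^2*x / dHf
dT = 8.314 * 1303^2 * 0.087 / 21299
dT = 57.6579 K
T_new = 1303 - 57.6579 = 1245 K


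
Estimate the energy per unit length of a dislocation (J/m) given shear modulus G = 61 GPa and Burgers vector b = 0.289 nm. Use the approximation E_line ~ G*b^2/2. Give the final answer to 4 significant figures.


E = G*b^2/2
b = 0.289 nm = 2.89e-10 m
G = 61 GPa = 6.1e+10 Pa
E = 0.5 * 6.1e+10 * (2.89e-10)^2
E = 2.547e-09 J/m


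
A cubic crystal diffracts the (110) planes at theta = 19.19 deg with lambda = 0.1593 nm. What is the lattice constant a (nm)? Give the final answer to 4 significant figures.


d = lambda / (2*sin(theta))
d = 0.1593 / (2*sin(19.19 deg))
d = 0.242317 nm
a = d * sqrt(h^2+k^2+l^2) = 0.242317 * sqrt(2)
a = 0.3427 nm


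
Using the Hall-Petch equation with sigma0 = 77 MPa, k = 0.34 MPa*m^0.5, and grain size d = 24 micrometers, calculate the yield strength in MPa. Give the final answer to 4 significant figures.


sigma_y = sigma0 + k / sqrt(d)
d = 24 um = 2.4e-05 m
sigma_y = 77 + 0.34 / sqrt(2.4e-05)
sigma_y = 146.4 MPa


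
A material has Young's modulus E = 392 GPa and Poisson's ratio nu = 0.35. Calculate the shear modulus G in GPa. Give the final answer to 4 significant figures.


G = E / (2*(1+nu))
G = 392 / (2*(1+0.35))
G = 145.2 GPa


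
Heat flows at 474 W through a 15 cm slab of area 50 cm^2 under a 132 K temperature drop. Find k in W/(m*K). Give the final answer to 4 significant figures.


k = Q*L / (A*dT)
L = 0.15 m, A = 5e-03 m^2
k = 474 * 0.15 / (5e-03 * 132)
k = 107.7 W/(m*K)


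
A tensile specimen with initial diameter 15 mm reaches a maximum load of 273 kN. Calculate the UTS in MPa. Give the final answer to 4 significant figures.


A0 = pi*(d/2)^2 = pi*(15/2)^2 = 176.715 mm^2
UTS = F_max / A0 = 273*1000 / 176.715
UTS = 1545 MPa


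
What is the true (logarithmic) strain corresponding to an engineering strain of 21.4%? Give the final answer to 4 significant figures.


epsilon_true = ln(1 + epsilon_eng)
epsilon_true = ln(1 + 0.214)
epsilon_true = 0.1939


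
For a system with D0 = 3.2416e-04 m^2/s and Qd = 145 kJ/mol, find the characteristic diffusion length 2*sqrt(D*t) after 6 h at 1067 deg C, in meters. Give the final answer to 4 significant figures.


Step 1: D = D0 * exp(-Qd/(R*T))
T = 1340.15 K
D = 3.2416e-04 * exp(-145e3 / (8.314 * 1340.15)) = 7.22657e-10 m^2/s
Step 2: L = 2*sqrt(D*t)
t = 6 h = 21600 s
L = 2*sqrt(7.22657e-10 * 21600) = 7.902e-03 m


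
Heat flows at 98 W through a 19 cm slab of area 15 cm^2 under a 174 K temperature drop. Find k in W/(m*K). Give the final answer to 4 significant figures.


k = Q*L / (A*dT)
L = 0.19 m, A = 1.5e-03 m^2
k = 98 * 0.19 / (1.5e-03 * 174)
k = 71.34 W/(m*K)


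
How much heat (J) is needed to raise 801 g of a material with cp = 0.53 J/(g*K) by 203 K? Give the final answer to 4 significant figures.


Q = m * cp * dT
Q = 801 * 0.53 * 203
Q = 86180 J


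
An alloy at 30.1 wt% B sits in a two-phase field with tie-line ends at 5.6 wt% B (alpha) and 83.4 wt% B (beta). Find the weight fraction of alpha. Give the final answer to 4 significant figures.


f_alpha = (C_beta - C0) / (C_beta - C_alpha)
f_alpha = (83.4 - 30.1) / (83.4 - 5.6)
f_alpha = 0.6851


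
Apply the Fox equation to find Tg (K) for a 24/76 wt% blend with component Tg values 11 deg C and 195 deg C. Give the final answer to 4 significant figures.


1/Tg = w1/Tg1 + w2/Tg2 (in Kelvin)
Tg1 = 284.15 K, Tg2 = 468.15 K
1/Tg = 0.24/284.15 + 0.76/468.15
Tg = 405.2 K


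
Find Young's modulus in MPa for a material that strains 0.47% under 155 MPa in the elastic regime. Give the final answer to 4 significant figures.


E = sigma / epsilon
epsilon = 0.47% = 4.7e-03
E = 155 / 4.7e-03
E = 32980 MPa


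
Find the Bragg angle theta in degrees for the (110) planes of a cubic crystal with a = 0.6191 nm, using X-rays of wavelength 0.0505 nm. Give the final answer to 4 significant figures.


d = a / sqrt(h^2+k^2+l^2)
d = 0.6191 / sqrt(2) = 0.43777 nm
lambda = 2*d*sin(theta)  =>  sin(theta) = lambda / (2*d)
sin(theta) = 0.0505 / (2 * 0.43777) = 0.0576787
theta = 3.307 deg


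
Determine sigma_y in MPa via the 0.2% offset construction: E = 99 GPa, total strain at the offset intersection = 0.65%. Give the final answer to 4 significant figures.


Offset strain = 0.002
Elastic strain at yield = total_strain - offset = 6.5e-03 - 0.002 = 4.5e-03
sigma_y = E * elastic_strain = 99000 * 4.5e-03
sigma_y = 445.5 MPa


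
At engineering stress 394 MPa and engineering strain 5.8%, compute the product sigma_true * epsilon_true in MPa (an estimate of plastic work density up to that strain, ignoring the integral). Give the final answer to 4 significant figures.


sigma_true = sigma_eng * (1 + epsilon_eng)
sigma_true = 394 * (1 + 0.058) = 416.852 MPa
epsilon_true = ln(1 + epsilon_eng)
epsilon_true = ln(1 + 0.058) = 0.0563803
sigma_true * epsilon_true = 416.852 * 0.0563803 = 23.5 MPa


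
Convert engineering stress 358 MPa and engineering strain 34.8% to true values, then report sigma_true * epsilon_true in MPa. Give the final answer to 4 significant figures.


sigma_true = sigma_eng * (1 + epsilon_eng)
sigma_true = 358 * (1 + 0.348) = 482.584 MPa
epsilon_true = ln(1 + epsilon_eng)
epsilon_true = ln(1 + 0.348) = 0.298622
sigma_true * epsilon_true = 482.584 * 0.298622 = 144.1 MPa


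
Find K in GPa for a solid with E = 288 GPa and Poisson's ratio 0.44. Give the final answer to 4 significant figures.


K = E / (3*(1-2*nu))
K = 288 / (3*(1-2*0.44))
K = 800 GPa


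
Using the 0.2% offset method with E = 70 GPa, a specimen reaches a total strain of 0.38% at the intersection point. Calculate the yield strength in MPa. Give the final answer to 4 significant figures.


Offset strain = 0.002
Elastic strain at yield = total_strain - offset = 3.8e-03 - 0.002 = 1.8e-03
sigma_y = E * elastic_strain = 70000 * 1.8e-03
sigma_y = 126 MPa


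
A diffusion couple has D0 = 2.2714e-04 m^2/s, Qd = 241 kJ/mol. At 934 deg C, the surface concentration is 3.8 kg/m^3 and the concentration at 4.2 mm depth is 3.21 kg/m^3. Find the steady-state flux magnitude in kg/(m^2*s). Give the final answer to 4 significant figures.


Step 1: D = D0 * exp(-Qd/(R*T))
T = 934 + 273.15 = 1207.15 K
D = 2.2714e-04 * exp(-241e3 / (8.314 * 1207.15)) = 8.46439e-15 m^2/s
Step 2: J = D * (C1 - C2) / dx
J = 8.46439e-15 * (3.8 - 3.21) / 4.2e-03
J = 1.189e-12 kg/(m^2*s)


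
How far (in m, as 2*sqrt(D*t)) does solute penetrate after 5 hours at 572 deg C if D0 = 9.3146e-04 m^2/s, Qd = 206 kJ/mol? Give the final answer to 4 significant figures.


Step 1: D = D0 * exp(-Qd/(R*T))
T = 845.15 K
D = 9.3146e-04 * exp(-206e3 / (8.314 * 845.15)) = 1.7252e-16 m^2/s
Step 2: L = 2*sqrt(D*t)
t = 5 h = 18000 s
L = 2*sqrt(1.7252e-16 * 18000) = 3.524e-06 m


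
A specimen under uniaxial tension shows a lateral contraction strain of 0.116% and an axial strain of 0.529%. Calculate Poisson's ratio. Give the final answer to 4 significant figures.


nu = -epsilon_lat / epsilon_axial
Lateral strain is contraction (negative), so using magnitudes:
nu = 0.116 / 0.529
nu = 0.2193


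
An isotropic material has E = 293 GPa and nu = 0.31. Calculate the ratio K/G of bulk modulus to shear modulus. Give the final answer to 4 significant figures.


G = E / (2*(1+nu))
G = 293 / (2*(1+0.31)) = 111.832 GPa
K = E / (3*(1-2*nu))
K = 293 / (3*(1-2*0.31)) = 257.018 GPa
K/G = 257.018 / 111.832 = 2.298


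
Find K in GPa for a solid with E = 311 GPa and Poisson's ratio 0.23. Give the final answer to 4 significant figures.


K = E / (3*(1-2*nu))
K = 311 / (3*(1-2*0.23))
K = 192 GPa


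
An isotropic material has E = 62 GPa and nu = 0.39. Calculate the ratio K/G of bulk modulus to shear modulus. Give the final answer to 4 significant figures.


G = E / (2*(1+nu))
G = 62 / (2*(1+0.39)) = 22.3022 GPa
K = E / (3*(1-2*nu))
K = 62 / (3*(1-2*0.39)) = 93.9394 GPa
K/G = 93.9394 / 22.3022 = 4.212


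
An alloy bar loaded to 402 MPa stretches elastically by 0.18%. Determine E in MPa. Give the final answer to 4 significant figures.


E = sigma / epsilon
epsilon = 0.18% = 1.8e-03
E = 402 / 1.8e-03
E = 223300 MPa


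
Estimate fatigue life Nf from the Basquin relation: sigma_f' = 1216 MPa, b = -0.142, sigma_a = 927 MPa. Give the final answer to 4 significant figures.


sigma_a = sigma_f' * (2*Nf)^b
2*Nf = (sigma_a / sigma_f')^(1/b)
2*Nf = (927 / 1216)^(1/-0.142)
2*Nf = 6.76015
Nf = 3.38 cycles


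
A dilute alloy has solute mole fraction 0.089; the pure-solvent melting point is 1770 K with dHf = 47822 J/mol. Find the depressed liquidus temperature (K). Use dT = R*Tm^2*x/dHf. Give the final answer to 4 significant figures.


dT = R*Tm^2*x / dHf
dT = 8.314 * 1770^2 * 0.089 / 47822
dT = 48.4751 K
T_new = 1770 - 48.4751 = 1722 K


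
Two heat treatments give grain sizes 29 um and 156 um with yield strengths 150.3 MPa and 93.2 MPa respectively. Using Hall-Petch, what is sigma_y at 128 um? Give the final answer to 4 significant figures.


sigma_y = sigma0 + k / sqrt(d)
1/sqrt(d1) = 1/sqrt(2.9e-05) = 185.695;  1/sqrt(d2) = 80.0641
k = (sigma1 - sigma2) / (1/sqrt(d1) - 1/sqrt(d2)) = (150.3 - 93.2) / (185.695 - 80.0641) = 0.54056 MPa*m^0.5
sigma0 = sigma1 - k/sqrt(d1) = 150.3 - 0.54056*185.695 = 49.9206 MPa
sigma_y(d3) = 49.9206 + 0.54056 / sqrt(1.28e-04) = 97.7 MPa


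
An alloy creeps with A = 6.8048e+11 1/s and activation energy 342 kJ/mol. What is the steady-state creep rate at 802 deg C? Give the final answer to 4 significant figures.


rate = A * exp(-Q / (R*T))
T = 802 + 273.15 = 1075.15 K
rate = 6.8048e+11 * exp(-342e3 / (8.314 * 1075.15))
rate = 1.647e-05 1/s


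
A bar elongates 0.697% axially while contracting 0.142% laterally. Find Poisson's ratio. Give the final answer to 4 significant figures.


nu = -epsilon_lat / epsilon_axial
Lateral strain is contraction (negative), so using magnitudes:
nu = 0.142 / 0.697
nu = 0.2037


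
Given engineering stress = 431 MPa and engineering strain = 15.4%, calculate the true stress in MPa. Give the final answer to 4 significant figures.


sigma_true = sigma_eng * (1 + epsilon_eng)
sigma_true = 431 * (1 + 0.154)
sigma_true = 497.4 MPa


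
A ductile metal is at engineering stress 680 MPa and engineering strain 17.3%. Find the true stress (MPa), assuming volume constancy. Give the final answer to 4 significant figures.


sigma_true = sigma_eng * (1 + epsilon_eng)
sigma_true = 680 * (1 + 0.173)
sigma_true = 797.6 MPa


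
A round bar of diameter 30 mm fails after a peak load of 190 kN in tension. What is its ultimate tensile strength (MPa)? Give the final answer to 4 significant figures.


A0 = pi*(d/2)^2 = pi*(30/2)^2 = 706.858 mm^2
UTS = F_max / A0 = 190*1000 / 706.858
UTS = 268.8 MPa


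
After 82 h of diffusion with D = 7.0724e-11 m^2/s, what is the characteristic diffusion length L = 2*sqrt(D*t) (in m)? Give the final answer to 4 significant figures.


t = 82 hr = 295200 s
Diffusion length = 2*sqrt(D*t)
= 2*sqrt(7.0724e-11 * 295200)
= 9.138e-03 m


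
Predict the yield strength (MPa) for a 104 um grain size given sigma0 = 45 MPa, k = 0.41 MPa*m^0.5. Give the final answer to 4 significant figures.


sigma_y = sigma0 + k / sqrt(d)
d = 104 um = 1.04e-04 m
sigma_y = 45 + 0.41 / sqrt(1.04e-04)
sigma_y = 85.2 MPa


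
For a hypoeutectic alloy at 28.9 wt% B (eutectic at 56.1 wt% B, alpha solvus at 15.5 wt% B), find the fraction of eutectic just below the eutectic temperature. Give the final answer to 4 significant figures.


f_primary = (C_e - C0) / (C_e - C_alpha_max)
f_primary = (56.1 - 28.9) / (56.1 - 15.5)
f_primary = 0.669951
f_eutectic = 1 - 0.669951 = 0.33


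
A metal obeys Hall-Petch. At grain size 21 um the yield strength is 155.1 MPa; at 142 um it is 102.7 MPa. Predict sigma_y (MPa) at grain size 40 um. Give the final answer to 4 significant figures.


sigma_y = sigma0 + k / sqrt(d)
1/sqrt(d1) = 1/sqrt(2.1e-05) = 218.218;  1/sqrt(d2) = 83.9181
k = (sigma1 - sigma2) / (1/sqrt(d1) - 1/sqrt(d2)) = (155.1 - 102.7) / (218.218 - 83.9181) = 0.390172 MPa*m^0.5
sigma0 = sigma1 - k/sqrt(d1) = 155.1 - 0.390172*218.218 = 69.9575 MPa
sigma_y(d3) = 69.9575 + 0.390172 / sqrt(4e-05) = 131.6 MPa


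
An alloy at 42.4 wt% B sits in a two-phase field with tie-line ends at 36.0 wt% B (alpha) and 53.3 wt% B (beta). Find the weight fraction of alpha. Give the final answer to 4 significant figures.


f_alpha = (C_beta - C0) / (C_beta - C_alpha)
f_alpha = (53.3 - 42.4) / (53.3 - 36.0)
f_alpha = 0.6301


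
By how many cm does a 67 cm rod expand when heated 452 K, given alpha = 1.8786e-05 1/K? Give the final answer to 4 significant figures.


dL = L0 * alpha * dT
dL = 67 * 1.8786e-05 * 452
dL = 0.5689 cm


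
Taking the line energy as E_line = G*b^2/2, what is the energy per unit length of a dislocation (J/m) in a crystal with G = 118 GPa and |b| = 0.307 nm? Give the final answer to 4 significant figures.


E = G*b^2/2
b = 0.307 nm = 3.07e-10 m
G = 118 GPa = 1.18e+11 Pa
E = 0.5 * 1.18e+11 * (3.07e-10)^2
E = 5.561e-09 J/m


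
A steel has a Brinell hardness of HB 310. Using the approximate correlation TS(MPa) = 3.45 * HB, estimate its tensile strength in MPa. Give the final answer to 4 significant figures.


TS (MPa) = 3.45 * HB
TS = 3.45 * 310
TS = 1070 MPa


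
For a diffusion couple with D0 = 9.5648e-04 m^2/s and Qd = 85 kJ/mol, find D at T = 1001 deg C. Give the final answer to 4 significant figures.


D = D0 * exp(-Qd / (R*T))
T = 1274.15 K
D = 9.5648e-04 * exp(-85e3 / (8.314 * 1274.15))
D = 3.133e-07 m^2/s


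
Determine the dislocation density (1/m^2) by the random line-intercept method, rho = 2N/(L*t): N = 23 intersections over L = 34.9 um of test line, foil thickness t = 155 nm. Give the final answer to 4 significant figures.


rho = 2N / (L * t)
L = 34.9 um = 3.49e-05 m, t = 155 nm = 1.55e-07 m
rho = 2 * 23 / (3.49e-05 * 1.55e-07)
rho = 8.504e+12 1/m^2


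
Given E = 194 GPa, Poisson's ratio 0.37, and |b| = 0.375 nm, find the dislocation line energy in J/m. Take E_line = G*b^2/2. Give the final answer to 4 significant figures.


Step 1: G = E / (2*(1+nu))
G = 194 / (2*(1+0.37)) = 70.8029 GPa = 7.08029e+10 Pa
Step 2: E_line = G*b^2/2
b = 0.375 nm = 3.75e-10 m
E_line = 0.5 * 7.08029e+10 * (3.75e-10)^2 = 4.978e-09 J/m


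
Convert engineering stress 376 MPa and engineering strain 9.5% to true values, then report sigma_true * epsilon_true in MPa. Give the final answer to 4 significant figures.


sigma_true = sigma_eng * (1 + epsilon_eng)
sigma_true = 376 * (1 + 0.095) = 411.72 MPa
epsilon_true = ln(1 + epsilon_eng)
epsilon_true = ln(1 + 0.095) = 0.0907544
sigma_true * epsilon_true = 411.72 * 0.0907544 = 37.37 MPa


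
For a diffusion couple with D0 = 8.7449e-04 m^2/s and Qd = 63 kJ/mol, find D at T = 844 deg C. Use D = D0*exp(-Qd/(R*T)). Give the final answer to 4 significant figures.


D = D0 * exp(-Qd / (R*T))
T = 1117.15 K
D = 8.7449e-04 * exp(-63e3 / (8.314 * 1117.15))
D = 9.907e-07 m^2/s


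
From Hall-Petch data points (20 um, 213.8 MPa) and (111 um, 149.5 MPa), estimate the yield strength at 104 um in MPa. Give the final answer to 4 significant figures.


sigma_y = sigma0 + k / sqrt(d)
1/sqrt(d1) = 1/sqrt(2e-05) = 223.607;  1/sqrt(d2) = 94.9158
k = (sigma1 - sigma2) / (1/sqrt(d1) - 1/sqrt(d2)) = (213.8 - 149.5) / (223.607 - 94.9158) = 0.499646 MPa*m^0.5
sigma0 = sigma1 - k/sqrt(d1) = 213.8 - 0.499646*223.607 = 102.076 MPa
sigma_y(d3) = 102.076 + 0.499646 / sqrt(1.04e-04) = 151.1 MPa


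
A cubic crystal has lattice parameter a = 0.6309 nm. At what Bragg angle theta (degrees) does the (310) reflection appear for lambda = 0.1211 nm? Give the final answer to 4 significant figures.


d = a / sqrt(h^2+k^2+l^2)
d = 0.6309 / sqrt(10) = 0.199508 nm
lambda = 2*d*sin(theta)  =>  sin(theta) = lambda / (2*d)
sin(theta) = 0.1211 / (2 * 0.199508) = 0.303496
theta = 17.67 deg


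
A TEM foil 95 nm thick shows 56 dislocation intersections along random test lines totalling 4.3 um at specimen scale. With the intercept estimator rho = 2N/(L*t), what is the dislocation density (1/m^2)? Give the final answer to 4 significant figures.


rho = 2N / (L * t)
L = 4.3 um = 4.3e-06 m, t = 95 nm = 9.5e-08 m
rho = 2 * 56 / (4.3e-06 * 9.5e-08)
rho = 2.742e+14 1/m^2


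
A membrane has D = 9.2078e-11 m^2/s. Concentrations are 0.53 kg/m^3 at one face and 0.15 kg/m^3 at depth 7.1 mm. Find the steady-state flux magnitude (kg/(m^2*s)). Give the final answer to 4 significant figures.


J = -D * (dC/dx) = D * (C1 - C2) / dx
J = 9.2078e-11 * (0.53 - 0.15) / 7.1e-03
J = 4.928e-09 kg/(m^2*s)


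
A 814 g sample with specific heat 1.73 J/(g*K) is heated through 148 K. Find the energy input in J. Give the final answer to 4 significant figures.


Q = m * cp * dT
Q = 814 * 1.73 * 148
Q = 208400 J


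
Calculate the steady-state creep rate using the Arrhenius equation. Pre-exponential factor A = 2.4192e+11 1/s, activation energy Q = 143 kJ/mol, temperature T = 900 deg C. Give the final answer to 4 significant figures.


rate = A * exp(-Q / (R*T))
T = 900 + 273.15 = 1173.15 K
rate = 2.4192e+11 * exp(-143e3 / (8.314 * 1173.15))
rate = 103800 1/s


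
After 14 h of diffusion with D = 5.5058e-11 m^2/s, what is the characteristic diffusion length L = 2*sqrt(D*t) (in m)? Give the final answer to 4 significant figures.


t = 14 hr = 50400 s
Diffusion length = 2*sqrt(D*t)
= 2*sqrt(5.5058e-11 * 50400)
= 3.332e-03 m


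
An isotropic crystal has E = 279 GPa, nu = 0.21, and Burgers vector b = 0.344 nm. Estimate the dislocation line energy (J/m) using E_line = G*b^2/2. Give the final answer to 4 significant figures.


Step 1: G = E / (2*(1+nu))
G = 279 / (2*(1+0.21)) = 115.289 GPa = 1.15289e+11 Pa
Step 2: E_line = G*b^2/2
b = 0.344 nm = 3.44e-10 m
E_line = 0.5 * 1.15289e+11 * (3.44e-10)^2 = 6.821e-09 J/m


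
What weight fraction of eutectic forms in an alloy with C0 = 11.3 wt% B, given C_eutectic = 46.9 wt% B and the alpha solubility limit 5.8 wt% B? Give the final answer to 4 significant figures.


f_primary = (C_e - C0) / (C_e - C_alpha_max)
f_primary = (46.9 - 11.3) / (46.9 - 5.8)
f_primary = 0.86618
f_eutectic = 1 - 0.86618 = 0.1338


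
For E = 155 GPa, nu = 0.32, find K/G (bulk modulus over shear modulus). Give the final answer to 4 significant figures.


G = E / (2*(1+nu))
G = 155 / (2*(1+0.32)) = 58.7121 GPa
K = E / (3*(1-2*nu))
K = 155 / (3*(1-2*0.32)) = 143.519 GPa
K/G = 143.519 / 58.7121 = 2.444


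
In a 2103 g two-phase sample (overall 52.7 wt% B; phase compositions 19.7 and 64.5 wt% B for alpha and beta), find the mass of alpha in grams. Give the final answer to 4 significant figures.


f_alpha = (C_beta - C0) / (C_beta - C_alpha)
f_alpha = (64.5 - 52.7) / (64.5 - 19.7) = 0.263393
m_alpha = f_alpha * m_total = 0.263393 * 2103 = 553.9 g


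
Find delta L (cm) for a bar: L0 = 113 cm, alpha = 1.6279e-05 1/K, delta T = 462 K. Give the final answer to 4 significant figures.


dL = L0 * alpha * dT
dL = 113 * 1.6279e-05 * 462
dL = 0.8499 cm


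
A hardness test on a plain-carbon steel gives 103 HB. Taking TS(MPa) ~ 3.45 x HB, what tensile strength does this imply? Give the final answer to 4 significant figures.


TS (MPa) = 3.45 * HB
TS = 3.45 * 103
TS = 355.4 MPa


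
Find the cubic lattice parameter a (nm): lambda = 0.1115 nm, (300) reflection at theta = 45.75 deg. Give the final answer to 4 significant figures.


d = lambda / (2*sin(theta))
d = 0.1115 / (2*sin(45.75 deg))
d = 0.0778303 nm
a = d * sqrt(h^2+k^2+l^2) = 0.0778303 * sqrt(9)
a = 0.2335 nm


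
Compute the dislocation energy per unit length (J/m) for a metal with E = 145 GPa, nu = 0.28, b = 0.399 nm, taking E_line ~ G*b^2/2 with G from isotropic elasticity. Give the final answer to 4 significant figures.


Step 1: G = E / (2*(1+nu))
G = 145 / (2*(1+0.28)) = 56.6406 GPa = 5.66406e+10 Pa
Step 2: E_line = G*b^2/2
b = 0.399 nm = 3.99e-10 m
E_line = 0.5 * 5.66406e+10 * (3.99e-10)^2 = 4.509e-09 J/m


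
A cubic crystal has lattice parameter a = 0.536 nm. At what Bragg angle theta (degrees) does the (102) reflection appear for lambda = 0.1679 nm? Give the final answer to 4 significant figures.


d = a / sqrt(h^2+k^2+l^2)
d = 0.536 / sqrt(5) = 0.239706 nm
lambda = 2*d*sin(theta)  =>  sin(theta) = lambda / (2*d)
sin(theta) = 0.1679 / (2 * 0.239706) = 0.35022
theta = 20.5 deg


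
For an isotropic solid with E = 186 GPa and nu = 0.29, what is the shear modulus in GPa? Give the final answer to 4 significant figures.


G = E / (2*(1+nu))
G = 186 / (2*(1+0.29))
G = 72.09 GPa


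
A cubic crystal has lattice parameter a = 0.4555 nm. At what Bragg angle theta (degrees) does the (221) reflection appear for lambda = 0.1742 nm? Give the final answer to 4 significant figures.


d = a / sqrt(h^2+k^2+l^2)
d = 0.4555 / sqrt(9) = 0.151833 nm
lambda = 2*d*sin(theta)  =>  sin(theta) = lambda / (2*d)
sin(theta) = 0.1742 / (2 * 0.151833) = 0.573655
theta = 35.01 deg


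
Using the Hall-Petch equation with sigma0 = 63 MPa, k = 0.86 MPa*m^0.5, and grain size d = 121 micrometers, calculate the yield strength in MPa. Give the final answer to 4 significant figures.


sigma_y = sigma0 + k / sqrt(d)
d = 121 um = 1.21e-04 m
sigma_y = 63 + 0.86 / sqrt(1.21e-04)
sigma_y = 141.2 MPa


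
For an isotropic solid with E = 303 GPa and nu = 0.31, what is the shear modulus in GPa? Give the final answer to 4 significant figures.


G = E / (2*(1+nu))
G = 303 / (2*(1+0.31))
G = 115.6 GPa


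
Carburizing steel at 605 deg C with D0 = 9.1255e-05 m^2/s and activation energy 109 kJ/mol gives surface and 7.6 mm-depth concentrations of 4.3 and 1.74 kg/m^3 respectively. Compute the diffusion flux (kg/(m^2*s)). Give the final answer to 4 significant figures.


Step 1: D = D0 * exp(-Qd/(R*T))
T = 605 + 273.15 = 878.15 K
D = 9.1255e-05 * exp(-109e3 / (8.314 * 878.15)) = 2.99516e-11 m^2/s
Step 2: J = D * (C1 - C2) / dx
J = 2.99516e-11 * (4.3 - 1.74) / 7.6e-03
J = 1.009e-08 kg/(m^2*s)


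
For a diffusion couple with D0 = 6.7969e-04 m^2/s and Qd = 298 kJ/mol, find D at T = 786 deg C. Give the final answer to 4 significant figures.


D = D0 * exp(-Qd / (R*T))
T = 1059.15 K
D = 6.7969e-04 * exp(-298e3 / (8.314 * 1059.15))
D = 1.365e-18 m^2/s


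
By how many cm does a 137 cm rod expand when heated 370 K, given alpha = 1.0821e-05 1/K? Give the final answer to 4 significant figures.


dL = L0 * alpha * dT
dL = 137 * 1.0821e-05 * 370
dL = 0.5485 cm


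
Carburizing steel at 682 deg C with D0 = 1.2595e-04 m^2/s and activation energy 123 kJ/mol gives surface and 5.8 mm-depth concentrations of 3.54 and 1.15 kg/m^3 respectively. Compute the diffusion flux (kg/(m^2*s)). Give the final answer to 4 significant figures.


Step 1: D = D0 * exp(-Qd/(R*T))
T = 682 + 273.15 = 955.15 K
D = 1.2595e-04 * exp(-123e3 / (8.314 * 955.15)) = 2.3627e-11 m^2/s
Step 2: J = D * (C1 - C2) / dx
J = 2.3627e-11 * (3.54 - 1.15) / 5.8e-03
J = 9.736e-09 kg/(m^2*s)


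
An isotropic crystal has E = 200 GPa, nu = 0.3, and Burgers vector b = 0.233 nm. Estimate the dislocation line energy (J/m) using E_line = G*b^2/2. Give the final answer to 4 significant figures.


Step 1: G = E / (2*(1+nu))
G = 200 / (2*(1+0.3)) = 76.9231 GPa = 7.69231e+10 Pa
Step 2: E_line = G*b^2/2
b = 0.233 nm = 2.33e-10 m
E_line = 0.5 * 7.69231e+10 * (2.33e-10)^2 = 2.088e-09 J/m


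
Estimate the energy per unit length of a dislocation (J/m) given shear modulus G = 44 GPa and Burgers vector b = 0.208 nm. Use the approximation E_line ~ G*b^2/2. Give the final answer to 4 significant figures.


E = G*b^2/2
b = 0.208 nm = 2.08e-10 m
G = 44 GPa = 4.4e+10 Pa
E = 0.5 * 4.4e+10 * (2.08e-10)^2
E = 9.518e-10 J/m


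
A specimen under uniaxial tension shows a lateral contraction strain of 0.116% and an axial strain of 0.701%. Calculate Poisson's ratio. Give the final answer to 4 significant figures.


nu = -epsilon_lat / epsilon_axial
Lateral strain is contraction (negative), so using magnitudes:
nu = 0.116 / 0.701
nu = 0.1655


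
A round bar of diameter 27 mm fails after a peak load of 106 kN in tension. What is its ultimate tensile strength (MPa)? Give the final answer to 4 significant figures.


A0 = pi*(d/2)^2 = pi*(27/2)^2 = 572.555 mm^2
UTS = F_max / A0 = 106*1000 / 572.555
UTS = 185.1 MPa


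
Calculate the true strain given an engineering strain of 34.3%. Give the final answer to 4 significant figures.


epsilon_true = ln(1 + epsilon_eng)
epsilon_true = ln(1 + 0.343)
epsilon_true = 0.2949


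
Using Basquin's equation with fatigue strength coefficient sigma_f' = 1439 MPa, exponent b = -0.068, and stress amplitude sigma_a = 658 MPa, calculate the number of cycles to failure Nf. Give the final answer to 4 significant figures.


sigma_a = sigma_f' * (2*Nf)^b
2*Nf = (sigma_a / sigma_f')^(1/b)
2*Nf = (658 / 1439)^(1/-0.068)
2*Nf = 99442.5
Nf = 49720 cycles


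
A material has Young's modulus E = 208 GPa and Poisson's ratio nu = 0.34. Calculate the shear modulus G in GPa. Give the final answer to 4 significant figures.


G = E / (2*(1+nu))
G = 208 / (2*(1+0.34))
G = 77.61 GPa


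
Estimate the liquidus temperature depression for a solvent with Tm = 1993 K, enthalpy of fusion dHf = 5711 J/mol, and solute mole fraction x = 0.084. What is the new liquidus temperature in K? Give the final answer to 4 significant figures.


dT = R*Tm^2*x / dHf
dT = 8.314 * 1993^2 * 0.084 / 5711
dT = 485.726 K
T_new = 1993 - 485.726 = 1507 K


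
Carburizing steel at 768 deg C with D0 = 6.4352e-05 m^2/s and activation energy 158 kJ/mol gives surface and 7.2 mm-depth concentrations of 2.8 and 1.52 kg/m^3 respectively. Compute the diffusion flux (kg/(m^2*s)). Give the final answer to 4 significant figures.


Step 1: D = D0 * exp(-Qd/(R*T))
T = 768 + 273.15 = 1041.15 K
D = 6.4352e-05 * exp(-158e3 / (8.314 * 1041.15)) = 7.61016e-13 m^2/s
Step 2: J = D * (C1 - C2) / dx
J = 7.61016e-13 * (2.8 - 1.52) / 7.2e-03
J = 1.353e-10 kg/(m^2*s)
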